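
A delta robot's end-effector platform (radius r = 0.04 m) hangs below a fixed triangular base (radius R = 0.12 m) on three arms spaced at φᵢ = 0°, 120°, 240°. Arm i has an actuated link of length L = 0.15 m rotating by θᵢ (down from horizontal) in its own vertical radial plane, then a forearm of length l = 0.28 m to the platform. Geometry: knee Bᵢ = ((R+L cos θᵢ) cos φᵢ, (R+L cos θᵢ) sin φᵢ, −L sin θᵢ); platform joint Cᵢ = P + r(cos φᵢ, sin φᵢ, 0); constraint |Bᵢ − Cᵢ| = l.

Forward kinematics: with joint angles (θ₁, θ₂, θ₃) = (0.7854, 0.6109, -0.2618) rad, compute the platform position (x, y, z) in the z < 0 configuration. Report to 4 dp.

centre 1 = (0.1861·cos0.0°, 0.1861·sin0.0°, -0.1061) = (0.1861, 0.0000, -0.1061)
arm 2 at φ=120.0°: (R−r)+L cos θ2 = 0.2029;  centre 2 = (-0.1014, 0.1757, -0.0860)
centre 3 = (0.2249·cos240.0°, 0.2249·sin240.0°, 0.0388) = (-0.1124, -0.1948, 0.0388)
|centre ₂|²−|centre ₁|² = 0.0027;  |centre ₃|²−|centre ₁|² = 0.0062
linear system: -0.5750x+0.3514y = 0.0027−0.0401z; -0.5970x+-0.3895y = 0.0062−0.2898z
det = 0.4338;  x = -0.0074+0.2707z,  y = -0.0045+0.3290z
into |P−centre ₁|² = l²: 1.1815z² + 0.1044z + -0.0297 = 0;  Δ = 0.1512;  z = -0.2087 or 0.1204 → z<0 root = -0.2087
x = -0.0639, y = -0.0732

(-0.0639, -0.0732, -0.2087)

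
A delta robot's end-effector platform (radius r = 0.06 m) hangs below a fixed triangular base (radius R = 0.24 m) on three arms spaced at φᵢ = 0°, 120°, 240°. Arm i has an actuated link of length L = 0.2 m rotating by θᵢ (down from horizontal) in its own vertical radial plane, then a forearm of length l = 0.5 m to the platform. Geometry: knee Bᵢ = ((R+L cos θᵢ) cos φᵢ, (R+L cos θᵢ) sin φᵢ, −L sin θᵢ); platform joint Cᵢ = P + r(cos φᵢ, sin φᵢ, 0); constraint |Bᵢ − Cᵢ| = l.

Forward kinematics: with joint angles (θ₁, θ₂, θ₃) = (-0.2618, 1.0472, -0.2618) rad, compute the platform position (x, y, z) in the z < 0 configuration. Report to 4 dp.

arm 1 at φ=0.0°: ρ1 = 0.3732;  centre 1 = (0.3732, 0.0000, 0.0518)
arm 2 at φ=120.0°: ρ2 = 0.2800;  centre 2 = (-0.1400, 0.2425, -0.1732)
arm 3 at φ=240.0°: ρ3 = 0.3732;  centre 3 = (-0.1866, -0.3232, 0.0518)
eliminate P² terms by subtracting sphere 1 from 2 and 3
plane₁₂: -1.0264x+0.4850y+-0.4499z = -0.0335
Cramer: x(z) = 0.0180-0.2411z;  y(z) = -0.0311+0.4176z
sphere 1 gives Az²+Bz+C=0 with A=1.2325, B=0.0417, C=-0.1202;  B²−4AC=0.5942;  roots -0.3297, 0.2958;  negative root z = -0.3297
x = 0.0974, y = -0.1688

(0.0974, -0.1688, -0.3297)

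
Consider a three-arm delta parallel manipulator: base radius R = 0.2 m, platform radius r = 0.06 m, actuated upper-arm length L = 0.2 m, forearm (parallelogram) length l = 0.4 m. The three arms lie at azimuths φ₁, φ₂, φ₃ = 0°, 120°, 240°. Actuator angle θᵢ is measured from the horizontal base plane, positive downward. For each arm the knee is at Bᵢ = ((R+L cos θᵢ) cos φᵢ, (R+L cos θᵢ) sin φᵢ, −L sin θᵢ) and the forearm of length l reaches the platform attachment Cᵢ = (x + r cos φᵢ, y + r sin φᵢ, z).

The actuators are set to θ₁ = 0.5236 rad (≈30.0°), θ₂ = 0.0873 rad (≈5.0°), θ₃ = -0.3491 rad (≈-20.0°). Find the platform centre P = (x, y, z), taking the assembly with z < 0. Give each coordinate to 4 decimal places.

(-0.0653, -0.0314, -0.2256)

φ1=0.0°: virtual centre (0.3132, 0.0000, -0.1000), radius l
arm 2 at φ=120.0°: e+L cos θ2 = 0.3392;  centre 2 = (-0.1696, 0.2938, -0.0174)
φ3=240.0°: virtual centre (-0.1640, -0.2840, 0.0684), radius l
|centre ₂|²−|centre ₁|² = 0.0073;  |centre ₃|²−|centre ₁|² = 0.0041
[-0.9656 0.5876 0.1651]·P = 0.0073;  [-0.9543 -0.5680 0.3368]·P = 0.0041
det = 1.1092;  x = -0.0059+0.2630z,  y = 0.0027+0.1512z
quadratic in z: (1.0920)z²+(0.0330)z+(-0.0482)=0, √Δ=0.4598 → z ∈ {-0.2256, 0.1954}; z = -0.2256 (taking z<0)
x = -0.0653, y = -0.0314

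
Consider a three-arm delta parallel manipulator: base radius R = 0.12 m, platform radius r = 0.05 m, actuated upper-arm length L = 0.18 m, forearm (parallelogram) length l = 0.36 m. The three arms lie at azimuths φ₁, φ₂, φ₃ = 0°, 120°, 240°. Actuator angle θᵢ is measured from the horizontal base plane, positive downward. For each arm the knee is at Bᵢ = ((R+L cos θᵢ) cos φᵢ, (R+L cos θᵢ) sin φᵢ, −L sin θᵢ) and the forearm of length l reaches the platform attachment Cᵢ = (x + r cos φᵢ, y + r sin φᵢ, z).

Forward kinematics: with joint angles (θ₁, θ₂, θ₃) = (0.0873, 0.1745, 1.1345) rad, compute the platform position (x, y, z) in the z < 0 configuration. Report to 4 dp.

arm 1 at φ=0.0°: (R−r)+L cos θ1 = 0.2493;  O1 = (0.2493, 0.0000, -0.0157)
O2 = (0.2473·cos120.0°, 0.2473·sin120.0°, -0.0313) = (-0.1236, 0.2141, -0.0313)
φ3=240.0°: virtual centre (-0.0730, -0.1265, -0.1631), radius l
subtract pairs → two planes through P
[-0.7459 0.4283 -0.0311]·P = -0.0003;  [-0.6447 -0.2530 -0.2949]·P = -0.0145
Cramer: x(z) = 0.0135-0.2886z;  y(z) = 0.0228-0.4301z
quadratic in z: (1.2683)z²+(0.1479)z+(-0.0732)=0, √Δ=0.6271 → z ∈ {-0.3056, 0.1889}; z = -0.3056 (taking z<0)
x = 0.1017, y = 0.1542

(0.1017, 0.1542, -0.3056)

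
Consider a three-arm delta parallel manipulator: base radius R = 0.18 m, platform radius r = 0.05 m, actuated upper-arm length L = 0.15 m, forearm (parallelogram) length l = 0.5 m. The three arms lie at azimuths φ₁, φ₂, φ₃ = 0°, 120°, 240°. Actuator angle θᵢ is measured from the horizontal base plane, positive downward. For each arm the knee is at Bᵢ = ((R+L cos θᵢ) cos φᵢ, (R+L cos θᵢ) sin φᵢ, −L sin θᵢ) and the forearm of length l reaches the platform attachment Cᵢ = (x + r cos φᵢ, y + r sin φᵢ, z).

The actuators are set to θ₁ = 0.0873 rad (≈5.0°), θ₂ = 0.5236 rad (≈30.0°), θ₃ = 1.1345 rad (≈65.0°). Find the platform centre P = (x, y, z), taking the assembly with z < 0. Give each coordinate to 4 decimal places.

O1 = (0.2794·cos0.0°, 0.2794·sin0.0°, -0.0131) = (0.2794, 0.0000, -0.0131)
O2 = (0.2599·cos120.0°, 0.2599·sin120.0°, -0.0750) = (-0.1300, 0.2251, -0.0750)
arm 3 at φ=240.0°: (R−r)+L cos θ3 = 0.1934;  O3 = (-0.0967, -0.1675, -0.1359)
eliminate P² terms by subtracting sphere 1 from 2 and 3
linear system: -0.8188x+0.4502y = -0.0051−-0.1238z; -0.7522x+-0.3350y = -0.0224−-0.2457z
Cramer: x(z) = 0.0192-0.2482z;  y(z) = 0.0237-0.1763z
sphere 1 gives Az²+Bz+C=0 with A=1.0927, B=0.1470, C=-0.1816;  B²−4AC=0.8151;  roots -0.4804, 0.3459;  negative root z = -0.4804
x = 0.1384, y = 0.1083

(0.1384, 0.1083, -0.4804)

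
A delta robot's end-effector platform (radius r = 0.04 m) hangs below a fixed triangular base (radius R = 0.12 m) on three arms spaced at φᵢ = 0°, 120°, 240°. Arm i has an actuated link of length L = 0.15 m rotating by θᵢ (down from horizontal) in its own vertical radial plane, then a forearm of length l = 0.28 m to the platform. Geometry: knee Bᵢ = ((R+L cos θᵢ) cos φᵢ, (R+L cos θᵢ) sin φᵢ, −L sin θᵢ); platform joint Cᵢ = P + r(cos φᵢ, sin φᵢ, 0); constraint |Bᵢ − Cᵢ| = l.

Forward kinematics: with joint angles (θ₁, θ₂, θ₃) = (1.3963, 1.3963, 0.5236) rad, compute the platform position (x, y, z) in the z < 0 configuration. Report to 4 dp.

φ1=0.0°: virtual centre (0.1060, 0.0000, -0.1477), radius l
arm 2 at φ=120.0°: e+L cos θ2 = 0.1060;  O2 = (-0.0530, 0.0918, -0.1477)
φ3=240.0°: virtual centre (-0.1050, -0.1818, -0.0750), radius l
subtract pairs → two planes through P
[-0.3181 0.1837 0.0000]·P = 0.0000;  [-0.4220 -0.3636 0.1454]·P = 0.0166
Cramer: x(z) = -0.0158+0.1383z;  y(z) = -0.0274+0.2395z
sphere 1 gives Az²+Bz+C=0 with A=1.0765, B=0.2486, C=-0.0410;  B²−4AC=0.2383;  roots -0.3422, 0.1112;  negative root z = -0.3422
x = -0.0631, y = -0.1093

(-0.0631, -0.1093, -0.3422)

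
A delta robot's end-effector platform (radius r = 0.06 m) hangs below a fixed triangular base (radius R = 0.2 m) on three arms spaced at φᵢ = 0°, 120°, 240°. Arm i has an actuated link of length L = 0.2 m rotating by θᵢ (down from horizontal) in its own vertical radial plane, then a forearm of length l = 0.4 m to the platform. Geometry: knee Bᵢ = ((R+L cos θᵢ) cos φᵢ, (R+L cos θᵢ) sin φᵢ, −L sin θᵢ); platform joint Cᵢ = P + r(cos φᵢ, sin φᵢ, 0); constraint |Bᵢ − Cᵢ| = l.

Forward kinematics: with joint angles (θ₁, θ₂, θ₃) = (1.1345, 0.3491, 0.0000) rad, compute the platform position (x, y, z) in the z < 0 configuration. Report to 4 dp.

(-0.1536, -0.0375, -0.3061)

arm 1 at φ=0.0°: (R−r)+L cos θ1 = 0.2245;  O1 = (0.2245, 0.0000, -0.1813)
arm 2 at φ=120.0°: (R−r)+L cos θ2 = 0.3279;  O2 = (-0.1640, 0.2840, -0.0684)
φ3=240.0°: virtual centre (-0.1700, -0.2944, 0.0000), radius l
eliminate P² terms by subtracting sphere 1 from 2 and 3
plane₁₂: -0.7770x+0.5680y+0.2257z = 0.0290
det = 0.9057;  x = -0.0391+0.3741z,  y = -0.0025+0.1144z
sphere 1 gives Az²+Bz+C=0 with A=1.1530, B=0.1647, C=-0.0576;  B²−4AC=0.2930;  roots -0.3061, 0.1633;  negative root z = -0.3061
x = -0.1536, y = -0.0375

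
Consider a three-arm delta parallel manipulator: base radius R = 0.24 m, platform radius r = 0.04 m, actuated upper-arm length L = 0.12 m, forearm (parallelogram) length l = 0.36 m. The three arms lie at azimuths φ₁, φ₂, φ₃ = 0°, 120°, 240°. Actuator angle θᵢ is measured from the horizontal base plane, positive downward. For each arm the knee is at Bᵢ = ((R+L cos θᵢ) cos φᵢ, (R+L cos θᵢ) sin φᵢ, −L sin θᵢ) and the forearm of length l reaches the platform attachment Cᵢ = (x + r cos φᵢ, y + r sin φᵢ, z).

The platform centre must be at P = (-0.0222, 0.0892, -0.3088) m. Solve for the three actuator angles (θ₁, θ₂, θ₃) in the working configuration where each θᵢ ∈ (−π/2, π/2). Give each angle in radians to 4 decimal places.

θ₁ = 1.0468, θ₂ = 0.2614, θ₃ = 1.3091

rotate P by −φ1: (-0.0222, 0.0892, -0.3088)
  A=0.2222, B=-0.3088, C=(l²−L²−A²−y'²−z²)/(2L)=-0.1562
  θ1 = atan2(B,A) + arccos(C/0.3804) = 1.0468
arm 2 (φ=120.0°): x'=0.0883, y'=-0.0254
  A=0.1117, B=-0.3088, C=(l²−L²−A²−y'²−z²)/(2L)=0.0281
  θ2 = atan2(B,A) + arccos(C/0.3284) = 0.2614
rotate P by −φ3: (-0.0661, -0.0638, -0.3088)
  A cos θ + B sin θ = C:  0.2661·cos θ + -0.3088·sin θ = -0.2294
  θ3 = atan2(B,A) + arccos(C/0.4077) = 1.3091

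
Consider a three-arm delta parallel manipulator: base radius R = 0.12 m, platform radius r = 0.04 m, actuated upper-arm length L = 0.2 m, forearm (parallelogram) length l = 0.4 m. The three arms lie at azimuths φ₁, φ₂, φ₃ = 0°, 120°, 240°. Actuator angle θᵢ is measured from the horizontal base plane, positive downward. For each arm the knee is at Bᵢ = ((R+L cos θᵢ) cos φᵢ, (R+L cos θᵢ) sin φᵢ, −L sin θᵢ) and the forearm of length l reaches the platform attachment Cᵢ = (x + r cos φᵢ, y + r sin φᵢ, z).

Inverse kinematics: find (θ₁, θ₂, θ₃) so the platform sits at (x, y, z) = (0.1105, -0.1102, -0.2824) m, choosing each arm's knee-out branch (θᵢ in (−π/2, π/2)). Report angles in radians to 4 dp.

θ₁ = -0.3491, θ₂ = 0.7853, θ₃ = 0.0000

rotate P by −φ1: (0.1105, -0.1102, -0.2824)
  e−x'=-0.0305;  (l²−L²−(e−x')²−y'²−z²)/2L = 0.0679
  θ1 = atan2(B,A) + arccos(C/0.2840) = -0.3491
rotate P by −φ2: (-0.1507, -0.0406, -0.2824)
  A=0.2307, B=-0.2824, C=(l²−L²−A²−y'²−z²)/(2L)=-0.0365
  θ2 = atan2(B,A) + arccos(C/0.3646) = 0.7853
rotate P by −φ3: (0.0402, 0.1508, -0.2824)
  e−x'=0.0398;  (l²−L²−(e−x')²−y'²−z²)/2L = 0.0398
  √(A²+B²)=0.2852;  θ3 = -1.4307+1.4307 ≈ 0.0000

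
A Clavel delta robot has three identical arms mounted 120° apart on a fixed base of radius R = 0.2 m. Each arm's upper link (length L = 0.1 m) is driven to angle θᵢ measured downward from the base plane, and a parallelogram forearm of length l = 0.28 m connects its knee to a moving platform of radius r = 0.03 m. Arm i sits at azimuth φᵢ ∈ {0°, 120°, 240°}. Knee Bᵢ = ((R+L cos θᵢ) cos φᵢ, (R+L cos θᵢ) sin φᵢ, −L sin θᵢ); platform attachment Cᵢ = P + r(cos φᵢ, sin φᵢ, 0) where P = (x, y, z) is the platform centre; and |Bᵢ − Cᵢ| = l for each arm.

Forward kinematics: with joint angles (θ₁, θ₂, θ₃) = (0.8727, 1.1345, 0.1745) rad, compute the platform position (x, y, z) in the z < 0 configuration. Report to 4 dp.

arm 1 at φ=0.0°: ρ1 = 0.2343;  centre 1 = (0.2343, 0.0000, -0.0766)
φ2=120.0°: virtual centre (-0.1061, 0.1838, -0.0906), radius l
arm 3 at φ=240.0°: ρ3 = 0.2685;  centre 3 = (-0.1342, -0.2325, -0.0174)
eliminate P² terms by subtracting sphere 1 from 2 and 3
linear system: -0.6808x+0.3676y = -0.0075−-0.0281z; -0.7370x+-0.4650y = 0.0116−0.1185z
det = 0.5876;  x = -0.0014+0.0519z,  y = -0.0229+0.1725z
into |P−centre ₁|² = l²: 1.0324z² + 0.1208z + -0.0165 = 0;  Δ = 0.0827;  z = -0.1978 or 0.0807 → z<0 root = -0.1978
x = -0.0116, y = -0.0570

(-0.0116, -0.0570, -0.1978)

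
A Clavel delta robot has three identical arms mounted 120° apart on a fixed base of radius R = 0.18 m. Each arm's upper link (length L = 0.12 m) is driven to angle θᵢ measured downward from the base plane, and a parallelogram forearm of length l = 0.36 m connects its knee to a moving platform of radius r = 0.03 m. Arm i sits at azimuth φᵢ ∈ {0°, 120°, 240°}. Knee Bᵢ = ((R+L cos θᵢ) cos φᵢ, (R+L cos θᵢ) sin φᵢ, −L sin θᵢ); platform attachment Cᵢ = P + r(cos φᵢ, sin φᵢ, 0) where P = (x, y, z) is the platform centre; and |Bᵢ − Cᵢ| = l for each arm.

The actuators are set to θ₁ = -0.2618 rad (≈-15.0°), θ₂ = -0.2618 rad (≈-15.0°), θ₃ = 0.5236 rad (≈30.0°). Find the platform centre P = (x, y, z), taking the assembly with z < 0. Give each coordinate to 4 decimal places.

(0.0301, 0.0521, -0.2359)

arm 1 at φ=0.0°: (R−r)+L cos θ1 = 0.2659;  centre 1 = (0.2659, 0.0000, 0.0311)
centre 2 = (0.2659·cos120.0°, 0.2659·sin120.0°, 0.0311) = (-0.1330, 0.2303, 0.0311)
φ3=240.0°: virtual centre (-0.1270, -0.2199, -0.0600), radius l
eliminate P² terms by subtracting sphere 1 from 2 and 3
[-0.7977 0.4606 0.0000]·P = 0.0000;  [-0.7857 -0.4398 -0.1821]·P = -0.0036
det = 0.7127;  x = 0.0023+-0.1177z,  y = 0.0040+-0.2038z
sphere 1 gives Az²+Bz+C=0 with A=1.0554, B=-0.0017, C=-0.0591;  B²−4AC=0.2497;  roots -0.2359, 0.2375;  negative root z = -0.2359
x = 0.0301, y = 0.0521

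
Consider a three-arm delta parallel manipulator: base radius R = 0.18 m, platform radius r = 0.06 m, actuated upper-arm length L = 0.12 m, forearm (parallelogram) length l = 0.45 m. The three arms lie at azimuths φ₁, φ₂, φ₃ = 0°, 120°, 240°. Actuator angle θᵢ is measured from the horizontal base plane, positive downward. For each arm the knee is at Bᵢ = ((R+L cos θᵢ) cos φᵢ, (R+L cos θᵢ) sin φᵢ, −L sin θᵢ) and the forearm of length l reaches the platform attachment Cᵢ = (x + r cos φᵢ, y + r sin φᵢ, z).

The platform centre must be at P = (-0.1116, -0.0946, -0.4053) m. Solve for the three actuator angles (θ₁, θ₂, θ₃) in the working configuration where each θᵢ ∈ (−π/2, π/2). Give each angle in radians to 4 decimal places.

arm 1 (φ=0.0°): x'=-0.1116, y'=-0.0946
  A cos θ + B sin θ = C:  0.2316·cos θ + -0.4053·sin θ = -0.1615
  γ=atan2(-0.4053,0.2316)=-1.0517;  ψ=arccos(-0.3459)=1.9240;  θ1=γ+ψ≈0.8724
arm 2 (φ=120.0°): x'=-0.0261, y'=0.1439
  e−x'=0.1461;  (l²−L²−(e−x')²−y'²−z²)/2L = -0.0760
  γ=atan2(-0.4053,0.1461)=-1.2248;  ψ=arccos(-0.1764)=1.7481;  θ2=γ+ψ≈0.5234
φ3=240.0° → target in arm frame (0.1377, -0.0493)
  e−x'=-0.0177;  (l²−L²−(e−x')²−y'²−z²)/2L = 0.0878
  √(A²+B²)=0.4057;  θ3 = -1.6145+1.3525 ≈ -0.2620

θ₁ = 0.8724, θ₂ = 0.5234, θ₃ = -0.2620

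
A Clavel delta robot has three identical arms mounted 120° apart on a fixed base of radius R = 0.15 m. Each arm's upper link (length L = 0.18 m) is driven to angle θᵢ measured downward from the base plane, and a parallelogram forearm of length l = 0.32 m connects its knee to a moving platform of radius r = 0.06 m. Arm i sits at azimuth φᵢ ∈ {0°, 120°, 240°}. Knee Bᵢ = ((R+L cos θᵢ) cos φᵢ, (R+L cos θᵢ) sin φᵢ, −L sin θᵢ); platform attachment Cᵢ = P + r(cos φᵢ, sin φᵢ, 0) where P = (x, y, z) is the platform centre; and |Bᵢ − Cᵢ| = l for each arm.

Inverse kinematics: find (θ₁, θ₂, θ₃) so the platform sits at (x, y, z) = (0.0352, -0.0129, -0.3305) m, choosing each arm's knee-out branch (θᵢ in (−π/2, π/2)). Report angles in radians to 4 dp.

φ1=0.0° → target in arm frame (0.0352, -0.0129)
  A=0.0548, B=-0.3305, C=(l²−L²−A²−y'²−z²)/(2L)=-0.1178
  √(A²+B²)=0.3350;  θ1 = -1.4065+1.9300 ≈ 0.5236
rotate P by −φ2: (-0.0288, -0.0240, -0.3305)
  A=0.1188, B=-0.3305, C=(l²−L²−A²−y'²−z²)/(2L)=-0.1498
  γ=atan2(-0.3305,0.1188)=-1.2258;  ψ=arccos(-0.4264)=2.0113;  θ2=γ+ψ≈0.7856
arm 3 (φ=240.0°): x'=-0.0064, y'=0.0369
  A=0.0964, B=-0.3305, C=(l²−L²−A²−y'²−z²)/(2L)=-0.1386
  γ=atan2(-0.3305,0.0964)=-1.2869;  ψ=arccos(-0.4026)=1.9851;  θ3=γ+ψ≈0.6982

θ₁ = 0.5236, θ₂ = 0.7856, θ₃ = 0.6982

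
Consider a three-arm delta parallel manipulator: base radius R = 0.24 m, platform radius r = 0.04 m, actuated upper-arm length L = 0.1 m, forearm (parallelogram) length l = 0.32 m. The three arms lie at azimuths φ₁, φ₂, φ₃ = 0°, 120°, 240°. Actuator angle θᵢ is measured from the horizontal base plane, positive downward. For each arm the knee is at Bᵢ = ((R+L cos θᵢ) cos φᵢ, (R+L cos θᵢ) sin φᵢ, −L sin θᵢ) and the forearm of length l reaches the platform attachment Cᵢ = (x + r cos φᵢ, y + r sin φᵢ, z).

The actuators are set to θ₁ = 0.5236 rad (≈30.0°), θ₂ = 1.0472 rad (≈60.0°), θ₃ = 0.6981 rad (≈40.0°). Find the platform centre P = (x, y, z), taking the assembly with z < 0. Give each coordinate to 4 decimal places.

arm 1 at φ=0.0°: (R−r)+L cos θ1 = 0.2866;  S1 = (0.2866, 0.0000, -0.0500)
φ2=120.0°: virtual centre (-0.1250, 0.2165, -0.0866), radius l
arm 3 at φ=240.0°: (R−r)+L cos θ3 = 0.2766;  S3 = (-0.1383, -0.2395, -0.0643)
eliminate P² terms by subtracting sphere 1 from 2 and 3
linear system: -0.8232x+0.4330y = -0.0146−-0.0732z; -0.8498x+-0.4791y = -0.0040−-0.0286z
Cramer: x(z) = 0.0115-0.0622z;  y(z) = -0.0120+0.0508z
quadratic in z: (1.0064)z²+(0.1330)z+(-0.0241)=0, √Δ=0.3385 → z ∈ {-0.2342, 0.1021}; z = -0.2342 (taking z<0)
x = 0.0260, y = -0.0239

(0.0260, -0.0239, -0.2342)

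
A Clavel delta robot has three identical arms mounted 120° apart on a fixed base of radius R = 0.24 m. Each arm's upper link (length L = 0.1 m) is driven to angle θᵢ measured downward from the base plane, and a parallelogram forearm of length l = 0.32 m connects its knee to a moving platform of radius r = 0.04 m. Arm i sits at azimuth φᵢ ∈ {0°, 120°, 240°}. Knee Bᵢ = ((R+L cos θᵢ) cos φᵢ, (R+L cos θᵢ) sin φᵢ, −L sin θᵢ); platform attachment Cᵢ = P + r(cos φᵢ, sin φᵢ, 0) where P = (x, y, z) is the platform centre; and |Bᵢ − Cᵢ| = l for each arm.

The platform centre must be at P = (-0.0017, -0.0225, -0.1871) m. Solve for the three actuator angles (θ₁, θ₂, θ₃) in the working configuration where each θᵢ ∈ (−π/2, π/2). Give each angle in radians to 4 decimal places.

φ1=0.0° → target in arm frame (-0.0017, -0.0225)
  A=0.2017, B=-0.1871, C=(l²−L²−A²−y'²−z²)/(2L)=0.0810
  θ1 = atan2(B,A) + arccos(C/0.2751) = 0.5240
rotate P by −φ2: (-0.0186, 0.0127, -0.1871)
  e−x'=0.2186;  (l²−L²−(e−x')²−y'²−z²)/2L = 0.0472
  √(A²+B²)=0.2878;  θ2 = -0.7078+1.4062 ≈ 0.6984
rotate P by −φ3: (0.0203, 0.0098, -0.1871)
  A=0.1797, B=-0.1871, C=(l²−L²−A²−y'²−z²)/(2L)=0.1251
  √(A²+B²)=0.2594;  θ3 = -0.8057+1.0676 ≈ 0.2619

θ₁ = 0.5240, θ₂ = 0.6984, θ₃ = 0.2619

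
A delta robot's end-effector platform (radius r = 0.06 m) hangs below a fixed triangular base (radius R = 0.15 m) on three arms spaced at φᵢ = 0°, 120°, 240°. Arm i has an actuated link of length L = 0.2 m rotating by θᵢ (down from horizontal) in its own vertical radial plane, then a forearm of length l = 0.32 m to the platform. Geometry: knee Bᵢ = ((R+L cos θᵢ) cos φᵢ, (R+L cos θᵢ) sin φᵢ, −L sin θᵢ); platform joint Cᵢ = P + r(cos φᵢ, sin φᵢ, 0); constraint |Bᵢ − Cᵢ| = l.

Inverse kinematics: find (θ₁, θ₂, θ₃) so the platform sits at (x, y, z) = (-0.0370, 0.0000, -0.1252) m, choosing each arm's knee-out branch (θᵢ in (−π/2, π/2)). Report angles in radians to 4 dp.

rotate P by −φ1: (-0.0370, 0.0000, -0.1252)
  A=0.1270, B=-0.1252, C=(l²−L²−A²−y'²−z²)/(2L)=0.0765
  √(A²+B²)=0.1783;  θ1 = -0.7783+1.1275 ≈ 0.3493
φ2=120.0° → target in arm frame (0.0185, 0.0320)
  e−x'=0.0715;  (l²−L²−(e−x')²−y'²−z²)/2L = 0.1015
  √(A²+B²)=0.1442;  θ2 = -1.0519+0.7901 ≈ -0.2618
φ3=240.0° → target in arm frame (0.0185, -0.0320)
  A=0.0715, B=-0.1252, C=(l²−L²−A²−y'²−z²)/(2L)=0.1015
  √(A²+B²)=0.1442;  θ3 = -1.0519+0.7901 ≈ -0.2618

θ₁ = 0.3493, θ₂ = -0.2618, θ₃ = -0.2618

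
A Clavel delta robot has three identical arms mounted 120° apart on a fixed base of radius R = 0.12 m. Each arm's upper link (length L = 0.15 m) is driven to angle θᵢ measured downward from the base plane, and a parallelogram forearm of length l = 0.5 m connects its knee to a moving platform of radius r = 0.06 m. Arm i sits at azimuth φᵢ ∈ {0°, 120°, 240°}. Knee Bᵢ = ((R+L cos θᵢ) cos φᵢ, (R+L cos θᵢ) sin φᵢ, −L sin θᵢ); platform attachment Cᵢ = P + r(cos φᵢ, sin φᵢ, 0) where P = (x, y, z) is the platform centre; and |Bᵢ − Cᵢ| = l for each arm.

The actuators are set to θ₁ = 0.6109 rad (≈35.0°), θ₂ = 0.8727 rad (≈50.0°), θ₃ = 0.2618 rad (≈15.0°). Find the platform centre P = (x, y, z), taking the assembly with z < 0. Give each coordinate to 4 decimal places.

φ1=0.0°: virtual centre (0.1829, 0.0000, -0.0860), radius l
centre 2 = (0.1564·cos120.0°, 0.1564·sin120.0°, -0.1149) = (-0.0782, 0.1355, -0.1149)
centre 3 = (0.2049·cos240.0°, 0.2049·sin240.0°, -0.0388) = (-0.1024, -0.1774, -0.0388)
eliminate P² terms by subtracting sphere 1 from 2 and 3
linear system: -0.5222x+0.2709y = -0.0032−-0.0577z; -0.5706x+-0.3549y = 0.0026−0.0944z
Cramer: x(z) = 0.0012+0.0150z;  y(z) = -0.0094+0.2420z
quadratic in z: (1.0588)z²+(0.1621)z+(-0.2095)=0, √Δ=0.9558 → z ∈ {-0.5279, 0.3748}; z = -0.5279 (taking z<0)
x = -0.0067, y = -0.1371

(-0.0067, -0.1371, -0.5279)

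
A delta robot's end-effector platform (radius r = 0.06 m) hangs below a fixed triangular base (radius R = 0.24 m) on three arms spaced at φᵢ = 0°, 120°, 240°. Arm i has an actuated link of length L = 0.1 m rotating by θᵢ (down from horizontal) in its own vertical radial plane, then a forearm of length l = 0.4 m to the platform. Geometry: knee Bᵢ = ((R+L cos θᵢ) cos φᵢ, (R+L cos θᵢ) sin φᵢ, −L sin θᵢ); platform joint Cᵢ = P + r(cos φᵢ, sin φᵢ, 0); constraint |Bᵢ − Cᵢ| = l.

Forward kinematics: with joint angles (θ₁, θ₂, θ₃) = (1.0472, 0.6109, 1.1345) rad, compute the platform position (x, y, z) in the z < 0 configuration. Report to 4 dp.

O1 = (0.2300·cos0.0°, 0.2300·sin0.0°, -0.0866) = (0.2300, 0.0000, -0.0866)
φ2=120.0°: virtual centre (-0.1310, 0.2268, -0.0574), radius l
φ3=240.0°: virtual centre (-0.1111, -0.1925, -0.0906), radius l
subtract pairs → two planes through P
plane₁₂: -0.7219x+0.4536y+0.0585z = 0.0115
Cramer: x(z) = -0.0054+0.0321z;  y(z) = 0.0168-0.0778z
sphere 1 gives Az²+Bz+C=0 with A=1.0071, B=0.1555, C=-0.0968;  B²−4AC=0.4142;  roots -0.3967, 0.2423;  negative root z = -0.3967
x = -0.0181, y = 0.0476

(-0.0181, 0.0476, -0.3967)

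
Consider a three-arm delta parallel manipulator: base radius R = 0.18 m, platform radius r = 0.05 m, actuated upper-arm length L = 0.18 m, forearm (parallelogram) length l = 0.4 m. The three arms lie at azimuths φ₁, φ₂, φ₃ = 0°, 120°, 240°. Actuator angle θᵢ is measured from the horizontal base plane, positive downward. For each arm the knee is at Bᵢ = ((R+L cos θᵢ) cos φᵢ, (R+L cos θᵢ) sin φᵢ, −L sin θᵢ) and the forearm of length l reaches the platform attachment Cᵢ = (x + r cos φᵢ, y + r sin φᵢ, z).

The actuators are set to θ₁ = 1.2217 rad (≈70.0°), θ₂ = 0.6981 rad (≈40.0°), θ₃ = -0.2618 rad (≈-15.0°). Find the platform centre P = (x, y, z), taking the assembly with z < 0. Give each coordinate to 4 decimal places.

(-0.1613, -0.1093, -0.3225)

S1 = (0.1916·cos0.0°, 0.1916·sin0.0°, -0.1691) = (0.1916, 0.0000, -0.1691)
φ2=120.0°: virtual centre (-0.1339, 0.2320, -0.1157), radius l
φ3=240.0°: virtual centre (-0.1519, -0.2632, 0.0466), radius l
eliminate P² terms by subtracting sphere 1 from 2 and 3
linear system: -0.6510x+0.4640y = 0.0198−0.1069z; -0.6870x+-0.5263y = 0.0292−0.4315z
Cramer: x(z) = -0.0363+0.3877z;  y(z) = -0.0081+0.3137z
into |P−S₁|² = l²: 1.2487z² + 0.1565z + -0.0794 = 0;  Δ = 0.4212;  z = -0.3225 or 0.1972 → z<0 root = -0.3225
x = -0.1613, y = -0.1093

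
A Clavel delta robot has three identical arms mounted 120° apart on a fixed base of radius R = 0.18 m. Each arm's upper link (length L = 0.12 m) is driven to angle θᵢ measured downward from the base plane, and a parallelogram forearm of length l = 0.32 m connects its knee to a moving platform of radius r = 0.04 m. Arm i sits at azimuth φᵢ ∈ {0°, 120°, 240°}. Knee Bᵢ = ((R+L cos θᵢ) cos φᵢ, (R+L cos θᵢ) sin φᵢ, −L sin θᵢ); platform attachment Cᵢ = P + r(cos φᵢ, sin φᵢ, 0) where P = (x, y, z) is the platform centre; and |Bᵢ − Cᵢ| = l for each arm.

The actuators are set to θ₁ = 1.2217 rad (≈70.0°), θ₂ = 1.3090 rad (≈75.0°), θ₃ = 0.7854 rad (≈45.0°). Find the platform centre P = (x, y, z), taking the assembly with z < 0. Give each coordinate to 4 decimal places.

(-0.0198, -0.0527, -0.3562)

arm 1 at φ=0.0°: e+L cos θ1 = 0.1810;  centre 1 = (0.1810, 0.0000, -0.1128)
centre 2 = (0.1711·cos120.0°, 0.1711·sin120.0°, -0.1159) = (-0.0855, 0.1481, -0.1159)
centre 3 = (0.2249·cos240.0°, 0.2249·sin240.0°, -0.0849) = (-0.1124, -0.1947, -0.0849)
subtract pairs → two planes through P
plane₁₂: -0.5331x+0.2963y+-0.0063z = -0.0028
Cramer: x(z) = -0.0067+0.0369z;  y(z) = -0.0214+0.0877z
into |P−centre ₁|² = l²: 1.0091z² + 0.2079z + -0.0540 = 0;  Δ = 0.2611;  z = -0.3562 or 0.1502 → z<0 root = -0.3562
x = -0.0198, y = -0.0527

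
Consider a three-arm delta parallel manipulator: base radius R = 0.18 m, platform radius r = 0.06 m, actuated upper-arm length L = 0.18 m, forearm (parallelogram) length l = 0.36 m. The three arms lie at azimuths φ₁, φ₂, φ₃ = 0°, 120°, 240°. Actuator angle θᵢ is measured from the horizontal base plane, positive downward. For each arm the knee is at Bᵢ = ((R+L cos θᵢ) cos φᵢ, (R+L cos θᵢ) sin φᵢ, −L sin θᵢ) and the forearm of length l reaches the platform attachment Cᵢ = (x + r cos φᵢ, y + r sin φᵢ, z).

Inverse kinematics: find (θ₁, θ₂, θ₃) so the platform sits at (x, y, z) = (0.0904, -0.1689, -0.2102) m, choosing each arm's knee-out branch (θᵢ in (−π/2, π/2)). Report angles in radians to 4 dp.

arm 1 (φ=0.0°): x'=0.0904, y'=-0.1689
  A=0.0296, B=-0.2102, C=(l²−L²−A²−y'²−z²)/(2L)=0.0656
  √(A²+B²)=0.2123;  θ1 = -1.4309+1.2567 ≈ -0.1742
arm 2 (φ=120.0°): x'=-0.1915, y'=0.0062
  A=0.3115, B=-0.2102, C=(l²−L²−A²−y'²−z²)/(2L)=-0.1223
  θ2 = atan2(B,A) + arccos(C/0.3758) = 1.3087
rotate P by −φ3: (0.1011, 0.1627, -0.2102)
  A=0.0189, B=-0.2102, C=(l²−L²−A²−y'²−z²)/(2L)=0.0727
  γ=atan2(-0.2102,0.0189)=-1.4810;  ψ=arccos(0.3445)=1.2191;  θ3=γ+ψ≈-0.2619

θ₁ = -0.1742, θ₂ = 1.3087, θ₃ = -0.2619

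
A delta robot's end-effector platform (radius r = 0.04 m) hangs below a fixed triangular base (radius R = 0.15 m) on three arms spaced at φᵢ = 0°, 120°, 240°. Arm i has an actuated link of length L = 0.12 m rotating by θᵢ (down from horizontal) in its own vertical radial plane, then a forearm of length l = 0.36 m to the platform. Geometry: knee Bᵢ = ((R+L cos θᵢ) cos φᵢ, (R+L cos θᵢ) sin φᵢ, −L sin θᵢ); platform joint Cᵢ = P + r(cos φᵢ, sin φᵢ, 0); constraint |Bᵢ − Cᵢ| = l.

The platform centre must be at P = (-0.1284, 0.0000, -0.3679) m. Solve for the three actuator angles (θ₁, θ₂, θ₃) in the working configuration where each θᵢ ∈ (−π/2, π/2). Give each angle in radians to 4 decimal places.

θ₁ = 1.3958, θ₂ = 0.5234, θ₃ = 0.5234

rotate P by −φ1: (-0.1284, 0.0000, -0.3679)
  A cos θ + B sin θ = C:  0.2384·cos θ + -0.3679·sin θ = -0.3208
  γ=atan2(-0.3679,0.2384)=-0.9958;  ψ=arccos(-0.7317)=2.3916;  θ1=γ+ψ≈1.3958
arm 2 (φ=120.0°): x'=0.0642, y'=0.1112
  A cos θ + B sin θ = C:  0.0458·cos θ + -0.3679·sin θ = -0.1442
  θ2 = atan2(B,A) + arccos(C/0.3707) = 0.5234
φ3=240.0° → target in arm frame (0.0642, -0.1112)
  A cos θ + B sin θ = C:  0.0458·cos θ + -0.3679·sin θ = -0.1442
  γ=atan2(-0.3679,0.0458)=-1.4469;  ψ=arccos(-0.3890)=1.9704;  θ3=γ+ψ≈0.5234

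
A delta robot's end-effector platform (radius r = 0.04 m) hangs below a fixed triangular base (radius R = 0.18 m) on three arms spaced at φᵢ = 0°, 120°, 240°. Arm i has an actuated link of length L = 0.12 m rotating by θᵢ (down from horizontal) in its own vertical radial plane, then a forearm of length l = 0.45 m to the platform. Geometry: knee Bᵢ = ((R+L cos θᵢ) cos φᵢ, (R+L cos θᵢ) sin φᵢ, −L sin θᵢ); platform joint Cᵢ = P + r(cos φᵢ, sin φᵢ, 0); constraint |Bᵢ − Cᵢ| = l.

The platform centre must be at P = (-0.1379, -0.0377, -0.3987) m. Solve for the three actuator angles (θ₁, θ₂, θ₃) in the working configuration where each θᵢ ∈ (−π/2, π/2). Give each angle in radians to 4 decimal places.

arm 1 (φ=0.0°): x'=-0.1379, y'=-0.0377
  e−x'=0.2779;  (l²−L²−(e−x')²−y'²−z²)/2L = -0.2063
  √(A²+B²)=0.4860;  θ1 = -0.9621+2.0092 ≈ 1.0471
arm 2 (φ=120.0°): x'=0.0363, y'=0.1383
  A cos θ + B sin θ = C:  0.1037·cos θ + -0.3987·sin θ = -0.0031
  √(A²+B²)=0.4120;  θ2 = -1.3163+1.5782 ≈ 0.2619
φ3=240.0° → target in arm frame (0.1016, -0.1006)
  A cos θ + B sin θ = C:  0.0384·cos θ + -0.3987·sin θ = 0.0731
  √(A²+B²)=0.4005;  θ3 = -1.4748+1.3872 ≈ -0.0876

θ₁ = 1.0471, θ₂ = 0.2619, θ₃ = -0.0876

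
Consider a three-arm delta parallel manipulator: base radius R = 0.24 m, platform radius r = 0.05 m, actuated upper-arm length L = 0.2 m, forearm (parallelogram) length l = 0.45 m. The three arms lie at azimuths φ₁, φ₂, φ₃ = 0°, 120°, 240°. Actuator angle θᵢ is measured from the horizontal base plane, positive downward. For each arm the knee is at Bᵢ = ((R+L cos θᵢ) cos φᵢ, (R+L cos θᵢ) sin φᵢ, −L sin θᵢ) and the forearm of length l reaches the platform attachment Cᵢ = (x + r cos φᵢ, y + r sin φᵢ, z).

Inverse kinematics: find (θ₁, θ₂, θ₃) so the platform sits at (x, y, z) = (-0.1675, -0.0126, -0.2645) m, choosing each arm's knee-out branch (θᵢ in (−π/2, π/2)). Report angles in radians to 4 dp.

θ₁ = 1.1343, θ₂ = -0.0872, θ₃ = -0.2616

φ1=0.0° → target in arm frame (-0.1675, -0.0126)
  A cos θ + B sin θ = C:  0.3575·cos θ + -0.2645·sin θ = -0.0886
  θ1 = atan2(B,A) + arccos(C/0.4447) = 1.1343
φ2=120.0° → target in arm frame (0.0728, 0.1514)
  A cos θ + B sin θ = C:  0.1172·cos θ + -0.2645·sin θ = 0.1398
  θ2 = atan2(B,A) + arccos(C/0.2893) = -0.0872
arm 3 (φ=240.0°): x'=0.0947, y'=-0.1388
  A=0.0953, B=-0.2645, C=(l²−L²−A²−y'²−z²)/(2L)=0.1605
  θ3 = atan2(B,A) + arccos(C/0.2812) = -0.2616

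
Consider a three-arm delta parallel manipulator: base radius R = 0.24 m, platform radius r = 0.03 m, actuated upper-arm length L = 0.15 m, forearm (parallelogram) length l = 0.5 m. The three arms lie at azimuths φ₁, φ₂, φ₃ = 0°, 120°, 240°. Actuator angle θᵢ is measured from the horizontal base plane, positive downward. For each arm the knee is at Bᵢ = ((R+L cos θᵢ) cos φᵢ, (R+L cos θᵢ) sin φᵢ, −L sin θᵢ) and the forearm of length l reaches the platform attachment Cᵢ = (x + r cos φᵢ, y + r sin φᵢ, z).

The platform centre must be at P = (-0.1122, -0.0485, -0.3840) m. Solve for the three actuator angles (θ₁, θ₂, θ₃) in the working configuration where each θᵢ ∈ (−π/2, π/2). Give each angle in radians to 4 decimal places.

θ₁ = 0.8727, θ₂ = 0.2620, θ₃ = -0.2615

arm 1 (φ=0.0°): x'=-0.1122, y'=-0.0485
  A=0.3222, B=-0.3840, C=(l²−L²−A²−y'²−z²)/(2L)=-0.0871
  γ=atan2(-0.3840,0.3222)=-0.8727;  ψ=arccos(-0.1737)=1.7454;  θ1=γ+ψ≈0.8727
φ2=120.0° → target in arm frame (0.0141, 0.1214)
  A cos θ + B sin θ = C:  0.1959·cos θ + -0.3840·sin θ = 0.0897
  √(A²+B²)=0.4311;  θ2 = -1.0991+1.3611 ≈ 0.2620
φ3=240.0° → target in arm frame (0.0981, -0.0729)
  A=0.1119, B=-0.3840, C=(l²−L²−A²−y'²−z²)/(2L)=0.2074
  θ3 = atan2(B,A) + arccos(C/0.4000) = -0.2615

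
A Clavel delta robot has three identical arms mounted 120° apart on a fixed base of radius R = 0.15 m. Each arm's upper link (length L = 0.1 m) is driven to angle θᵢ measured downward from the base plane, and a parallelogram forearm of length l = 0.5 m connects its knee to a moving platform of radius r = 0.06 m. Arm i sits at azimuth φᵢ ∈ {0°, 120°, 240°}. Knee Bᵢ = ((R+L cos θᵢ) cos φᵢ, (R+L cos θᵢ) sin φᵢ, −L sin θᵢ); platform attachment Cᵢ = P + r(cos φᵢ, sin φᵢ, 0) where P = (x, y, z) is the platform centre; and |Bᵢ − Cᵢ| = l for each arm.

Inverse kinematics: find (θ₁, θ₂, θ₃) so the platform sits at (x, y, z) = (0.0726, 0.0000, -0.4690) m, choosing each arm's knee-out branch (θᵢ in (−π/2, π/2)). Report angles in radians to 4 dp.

θ₁ = -0.1748, θ₂ = 0.2617, θ₃ = 0.2617

rotate P by −φ1: (0.0726, 0.0000, -0.4690)
  A=0.0174, B=-0.4690, C=(l²−L²−A²−y'²−z²)/(2L)=0.0987
  θ1 = atan2(B,A) + arccos(C/0.4693) = -0.1748
φ2=120.0° → target in arm frame (-0.0363, -0.0629)
  A cos θ + B sin θ = C:  0.1263·cos θ + -0.4690·sin θ = 0.0007
  γ=atan2(-0.4690,0.1263)=-1.3077;  ψ=arccos(0.0014)=1.5694;  θ2=γ+ψ≈0.2617
arm 3 (φ=240.0°): x'=-0.0363, y'=0.0629
  A=0.1263, B=-0.4690, C=(l²−L²−A²−y'²−z²)/(2L)=0.0007
  √(A²+B²)=0.4857;  θ3 = -1.3077+1.5694 ≈ 0.2617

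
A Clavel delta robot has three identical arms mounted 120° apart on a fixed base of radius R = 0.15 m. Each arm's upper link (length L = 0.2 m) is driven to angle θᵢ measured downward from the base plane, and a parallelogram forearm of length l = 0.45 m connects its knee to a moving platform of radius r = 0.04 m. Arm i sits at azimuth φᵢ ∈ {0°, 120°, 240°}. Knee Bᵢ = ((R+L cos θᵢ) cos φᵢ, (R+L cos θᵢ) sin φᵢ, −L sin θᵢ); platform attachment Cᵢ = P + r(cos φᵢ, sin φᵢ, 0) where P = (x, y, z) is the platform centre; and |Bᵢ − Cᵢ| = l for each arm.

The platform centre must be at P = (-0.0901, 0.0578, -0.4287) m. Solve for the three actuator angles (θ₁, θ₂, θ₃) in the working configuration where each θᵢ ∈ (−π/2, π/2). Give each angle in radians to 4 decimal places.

φ1=0.0° → target in arm frame (-0.0901, 0.0578)
  A cos θ + B sin θ = C:  0.2001·cos θ + -0.4287·sin θ = -0.1617
  √(A²+B²)=0.4731;  θ1 = -1.1341+1.9195 ≈ 0.7854
rotate P by −φ2: (0.0951, 0.0491, -0.4287)
  e−x'=0.0149;  (l²−L²−(e−x')²−y'²−z²)/2L = -0.0598
  θ2 = atan2(B,A) + arccos(C/0.4290) = 0.1746
φ3=240.0° → target in arm frame (-0.0050, -0.1069)
  e−x'=0.1150;  (l²−L²−(e−x')²−y'²−z²)/2L = -0.1149
  θ3 = atan2(B,A) + arccos(C/0.4439) = 0.5239

θ₁ = 0.7854, θ₂ = 0.1746, θ₃ = 0.5239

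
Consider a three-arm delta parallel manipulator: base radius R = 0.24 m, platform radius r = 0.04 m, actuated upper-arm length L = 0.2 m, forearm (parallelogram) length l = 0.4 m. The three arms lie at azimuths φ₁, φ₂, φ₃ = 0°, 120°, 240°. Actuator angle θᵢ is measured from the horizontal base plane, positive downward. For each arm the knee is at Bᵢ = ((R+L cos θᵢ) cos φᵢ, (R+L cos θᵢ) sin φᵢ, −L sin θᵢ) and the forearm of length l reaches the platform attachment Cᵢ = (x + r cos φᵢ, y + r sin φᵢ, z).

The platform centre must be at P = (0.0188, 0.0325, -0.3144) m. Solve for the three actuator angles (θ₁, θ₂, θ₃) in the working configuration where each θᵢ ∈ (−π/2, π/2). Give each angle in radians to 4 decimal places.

θ₁ = 0.6107, θ₂ = 0.6110, θ₃ = 0.8728

rotate P by −φ1: (0.0188, 0.0325, -0.3144)
  e−x'=0.1812;  (l²−L²−(e−x')²−y'²−z²)/2L = -0.0318
  θ1 = atan2(B,A) + arccos(C/0.3629) = 0.6107
arm 2 (φ=120.0°): x'=0.0187, y'=-0.0325
  A cos θ + B sin θ = C:  0.1813·cos θ + -0.3144·sin θ = -0.0319
  θ2 = atan2(B,A) + arccos(C/0.3629) = 0.6110
φ3=240.0° → target in arm frame (-0.0375, 0.0000)
  e−x'=0.2375;  (l²−L²−(e−x')²−y'²−z²)/2L = -0.0882
  √(A²+B²)=0.3940;  θ3 = -0.9238+1.7965 ≈ 0.8728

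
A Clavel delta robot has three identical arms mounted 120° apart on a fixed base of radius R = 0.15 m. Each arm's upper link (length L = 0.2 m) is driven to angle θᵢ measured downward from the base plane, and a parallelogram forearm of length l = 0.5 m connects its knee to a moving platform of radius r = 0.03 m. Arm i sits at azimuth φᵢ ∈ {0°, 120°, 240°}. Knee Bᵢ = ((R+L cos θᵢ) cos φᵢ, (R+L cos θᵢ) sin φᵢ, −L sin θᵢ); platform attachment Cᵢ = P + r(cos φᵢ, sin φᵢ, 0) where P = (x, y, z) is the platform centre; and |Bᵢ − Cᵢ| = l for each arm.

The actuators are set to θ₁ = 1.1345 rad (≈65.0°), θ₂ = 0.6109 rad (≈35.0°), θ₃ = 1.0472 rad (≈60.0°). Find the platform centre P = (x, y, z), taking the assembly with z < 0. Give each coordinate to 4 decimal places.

centre 1 = (0.2045·cos0.0°, 0.2045·sin0.0°, -0.1813) = (0.2045, 0.0000, -0.1813)
centre 2 = (0.2838·cos120.0°, 0.2838·sin120.0°, -0.1147) = (-0.1419, 0.2458, -0.1147)
arm 3 at φ=240.0°: ρ3 = 0.2200;  centre 3 = (-0.1100, -0.1905, -0.1732)
subtract pairs → two planes through P
[-0.6929 0.4916 0.1331]·P = 0.0190;  [-0.6290 -0.3811 0.0161]·P = 0.0037
det = 0.5732;  x = -0.0158+0.1023z,  y = 0.0164+-0.1266z
quadratic in z: (1.0265)z²+(0.3133)z+(-0.1683)=0, √Δ=0.8884 → z ∈ {-0.5853, 0.2801}; z = -0.5853 (taking z<0)
x = -0.0757, y = 0.0905

(-0.0757, 0.0905, -0.5853)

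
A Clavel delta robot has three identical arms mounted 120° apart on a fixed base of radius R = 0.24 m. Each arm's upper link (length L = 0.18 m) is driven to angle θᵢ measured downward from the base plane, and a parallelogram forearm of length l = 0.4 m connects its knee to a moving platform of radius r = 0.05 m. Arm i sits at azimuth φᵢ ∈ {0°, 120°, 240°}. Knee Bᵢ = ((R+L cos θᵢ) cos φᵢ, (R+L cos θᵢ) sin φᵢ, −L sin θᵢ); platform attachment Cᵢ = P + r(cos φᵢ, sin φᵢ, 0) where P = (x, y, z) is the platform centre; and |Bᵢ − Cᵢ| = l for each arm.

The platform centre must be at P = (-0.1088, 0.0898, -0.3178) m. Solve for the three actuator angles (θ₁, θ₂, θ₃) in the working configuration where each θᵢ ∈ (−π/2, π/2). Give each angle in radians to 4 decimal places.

θ₁ = 1.2219, θ₂ = -0.0001, θ₃ = 0.8728

arm 1 (φ=0.0°): x'=-0.1088, y'=0.0898
  A=0.2988, B=-0.3178, C=(l²−L²−A²−y'²−z²)/(2L)=-0.1965
  √(A²+B²)=0.4362;  θ1 = -0.8162+2.0381 ≈ 1.2219
φ2=120.0° → target in arm frame (0.1322, 0.0493)
  A cos θ + B sin θ = C:  0.0578·cos θ + -0.3178·sin θ = 0.0578
  θ2 = atan2(B,A) + arccos(C/0.3230) = -0.0001
arm 3 (φ=240.0°): x'=-0.0234, y'=-0.1391
  e−x'=0.2134;  (l²−L²−(e−x')²−y'²−z²)/2L = -0.1063
  γ=atan2(-0.3178,0.2134)=-0.9795;  ψ=arccos(-0.2778)=1.8523;  θ3=γ+ψ≈0.8728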